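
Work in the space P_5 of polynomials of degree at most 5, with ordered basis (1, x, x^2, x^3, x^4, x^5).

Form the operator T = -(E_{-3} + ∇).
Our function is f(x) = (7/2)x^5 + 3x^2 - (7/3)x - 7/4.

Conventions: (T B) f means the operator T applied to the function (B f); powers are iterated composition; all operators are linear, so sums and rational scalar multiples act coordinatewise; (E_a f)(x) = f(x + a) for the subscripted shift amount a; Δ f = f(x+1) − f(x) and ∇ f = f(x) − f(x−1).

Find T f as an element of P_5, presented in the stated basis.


g(x) = -(7/2)x^5 + 35x^4 - 280x^3 + 907x^2 - (4157/3)x + 9841/12

E_{-3} f = (7/2)x^5 - (105/2)x^4 + 315x^3 - 942x^2 + (8383/6)x - 3273/4
∇ f = (35/2)x^4 - 35x^3 + 35x^2 - (23/2)x - 11/6
(E_{-3} + ∇) f = (7/2)x^5 - 35x^4 + 280x^3 - 907x^2 + (4157/3)x - 9841/12
(-(E_{-3} + ∇)) f = -(7/2)x^5 + 35x^4 - 280x^3 + 907x^2 - (4157/3)x + 9841/12


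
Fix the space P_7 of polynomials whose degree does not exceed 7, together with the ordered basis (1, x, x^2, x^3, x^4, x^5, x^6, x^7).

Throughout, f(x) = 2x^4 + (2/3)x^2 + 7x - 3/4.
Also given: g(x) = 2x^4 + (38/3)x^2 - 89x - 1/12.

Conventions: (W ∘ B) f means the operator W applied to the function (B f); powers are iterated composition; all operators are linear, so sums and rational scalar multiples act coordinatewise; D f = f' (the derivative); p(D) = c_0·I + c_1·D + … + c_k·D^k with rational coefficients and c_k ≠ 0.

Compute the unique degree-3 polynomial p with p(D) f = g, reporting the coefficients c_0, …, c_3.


D^0 f = 2x^4 + (2/3)x^2 + 7x - 3/4
D^1 f = 8x^3 + (4/3)x + 7
D^2 f = 24x^2 + 4/3
D^3 f = 48x
matching coefficients of g against c_0 f + c_1 Df + … from the top degree down determines the c_i
solution: c_0 = 1, c_1 = 0, c_2 = 1/2, c_3 = -2

p(D) = I + (1/2)·D^2 − 2·D^3, i.e. c_0 = 1, c_1 = 0, c_2 = 1/2, c_3 = -2


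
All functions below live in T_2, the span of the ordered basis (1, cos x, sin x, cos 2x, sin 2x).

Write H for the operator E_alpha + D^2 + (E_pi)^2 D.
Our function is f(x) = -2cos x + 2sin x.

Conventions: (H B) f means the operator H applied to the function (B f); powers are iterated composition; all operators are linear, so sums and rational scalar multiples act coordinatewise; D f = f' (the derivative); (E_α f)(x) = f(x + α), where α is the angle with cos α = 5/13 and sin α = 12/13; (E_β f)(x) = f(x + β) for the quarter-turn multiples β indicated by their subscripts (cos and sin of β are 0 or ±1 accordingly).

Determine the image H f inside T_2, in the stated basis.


the image equals g(x) = (66/13)cos x + (34/13)sin x

E_alpha f = (14/13)cos x + (34/13)sin x
D f = 2cos x + 2sin x
D D f = 2cos x - 2sin x
D f = 2cos x + 2sin x
E_pi D f = -2cos x - 2sin x
E_pi E_pi D f = 2cos x + 2sin x
(E_alpha + D^2 + (E_pi)^2 D) f = (66/13)cos x + (34/13)sin x


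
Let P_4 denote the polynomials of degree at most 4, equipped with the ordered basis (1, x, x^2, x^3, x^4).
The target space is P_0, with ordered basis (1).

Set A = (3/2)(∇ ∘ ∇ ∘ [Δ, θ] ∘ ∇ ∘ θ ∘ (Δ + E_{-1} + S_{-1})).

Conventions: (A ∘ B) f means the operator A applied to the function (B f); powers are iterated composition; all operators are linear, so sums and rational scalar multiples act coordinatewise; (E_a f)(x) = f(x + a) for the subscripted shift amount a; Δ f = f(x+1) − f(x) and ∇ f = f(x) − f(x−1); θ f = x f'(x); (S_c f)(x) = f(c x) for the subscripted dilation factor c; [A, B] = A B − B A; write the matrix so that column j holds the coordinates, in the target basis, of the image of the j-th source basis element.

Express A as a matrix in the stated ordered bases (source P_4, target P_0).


the matrix is [[0, 0, 0, 0, 288]] (rows listed top to bottom)

image of 1: 0
image of x: 0
image of x^2: 0
image of x^3: 0
image of x^4: 288
each image's coordinates form column j of the matrix


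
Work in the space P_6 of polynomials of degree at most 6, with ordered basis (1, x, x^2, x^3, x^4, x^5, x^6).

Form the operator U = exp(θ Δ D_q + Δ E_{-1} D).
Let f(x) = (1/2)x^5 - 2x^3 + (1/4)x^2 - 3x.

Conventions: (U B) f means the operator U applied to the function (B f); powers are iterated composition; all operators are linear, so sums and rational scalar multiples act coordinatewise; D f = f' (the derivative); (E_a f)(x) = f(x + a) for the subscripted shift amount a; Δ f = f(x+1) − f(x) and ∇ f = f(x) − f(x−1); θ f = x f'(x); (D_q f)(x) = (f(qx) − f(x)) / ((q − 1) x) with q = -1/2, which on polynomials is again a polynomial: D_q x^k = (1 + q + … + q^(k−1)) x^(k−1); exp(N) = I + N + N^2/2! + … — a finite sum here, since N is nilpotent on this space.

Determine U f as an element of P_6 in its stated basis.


g(x) = (1/2)x^5 + (97/8)x^3 - (85/8)x^2 + (1483/32)x - 449/16

order-1 term: (113/8)x^3 - (87/8)x^2 - (29/8)x + 4
order-2 term: (1695/32)x - 513/16
the series for exp(θ Δ D_q + Δ E_{-1} D) f terminates at order 2
exp(θ Δ D_q + Δ E_{-1} D) f = (1/2)x^5 + (97/8)x^3 - (85/8)x^2 + (1483/32)x - 449/16


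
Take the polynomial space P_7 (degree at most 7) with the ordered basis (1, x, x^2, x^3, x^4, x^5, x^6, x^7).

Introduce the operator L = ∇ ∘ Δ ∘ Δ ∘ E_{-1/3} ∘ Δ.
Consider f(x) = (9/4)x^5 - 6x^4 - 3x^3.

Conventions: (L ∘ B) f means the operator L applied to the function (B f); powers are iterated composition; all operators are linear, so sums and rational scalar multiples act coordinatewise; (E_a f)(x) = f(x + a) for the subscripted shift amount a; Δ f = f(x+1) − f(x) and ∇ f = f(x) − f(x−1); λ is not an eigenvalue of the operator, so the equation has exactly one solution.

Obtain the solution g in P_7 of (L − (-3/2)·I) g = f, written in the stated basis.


the result is g(x) = (3/2)x^5 - 4x^4 - 2x^3 - 120x - 16

write g with unknown coordinates in the stated basis and equate coefficients in (L − (-3/2)·I) g = f
solving from the highest basis element down gives g = (3/2)x^5 - 4x^4 - 2x^3 - 120x - 16
check: L g = 180x + 24
so L g − (-3/2)·g = (9/4)x^5 - 6x^4 - 3x^3 = f ✓


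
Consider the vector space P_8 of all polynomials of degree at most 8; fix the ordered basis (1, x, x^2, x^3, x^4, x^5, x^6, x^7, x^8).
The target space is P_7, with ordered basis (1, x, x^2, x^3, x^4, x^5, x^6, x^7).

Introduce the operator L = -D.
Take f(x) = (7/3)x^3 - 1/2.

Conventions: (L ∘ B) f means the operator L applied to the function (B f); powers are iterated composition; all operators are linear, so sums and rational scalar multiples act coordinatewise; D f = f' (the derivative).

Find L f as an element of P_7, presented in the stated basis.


the image equals g(x) = -7x^2

D f = 7x^2
(-D) f = -7x^2


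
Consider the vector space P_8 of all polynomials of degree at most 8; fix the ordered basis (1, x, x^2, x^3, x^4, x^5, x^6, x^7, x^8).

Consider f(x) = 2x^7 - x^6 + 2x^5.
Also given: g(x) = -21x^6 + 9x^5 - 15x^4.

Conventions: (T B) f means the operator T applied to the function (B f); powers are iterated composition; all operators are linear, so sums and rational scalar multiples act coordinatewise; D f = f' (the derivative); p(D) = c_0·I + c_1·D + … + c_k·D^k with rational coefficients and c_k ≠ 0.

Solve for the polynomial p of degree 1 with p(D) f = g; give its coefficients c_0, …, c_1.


c_0 = 0, c_1 = -3/2

D^0 f = 2x^7 - x^6 + 2x^5
D^1 f = 14x^6 - 6x^5 + 10x^4
matching coefficients of g against c_0 f + c_1 Df + … from the top degree down determines the c_i
solution: c_0 = 0, c_1 = -3/2


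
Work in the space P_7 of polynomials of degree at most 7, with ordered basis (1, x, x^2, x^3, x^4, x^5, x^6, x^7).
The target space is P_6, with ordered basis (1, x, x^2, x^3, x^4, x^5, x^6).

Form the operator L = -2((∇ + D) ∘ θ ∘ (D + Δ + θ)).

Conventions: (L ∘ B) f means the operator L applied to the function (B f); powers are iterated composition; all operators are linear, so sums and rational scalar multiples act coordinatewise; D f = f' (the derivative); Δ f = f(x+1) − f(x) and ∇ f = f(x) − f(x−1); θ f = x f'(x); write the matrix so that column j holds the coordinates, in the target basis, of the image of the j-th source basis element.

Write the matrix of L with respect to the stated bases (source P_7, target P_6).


image of 1: 0
image of x: -4
image of x^2: -32x - 8
image of x^3: -108x^2 - 42x - 6
image of x^4: -256x^3 - 96x^2 - 80x - 8
image of x^5: -500x^4 - 140x^3 - 380x^2 - 50x - 10
image of x^6: -864x^5 - 120x^4 - 1200x^3 - 120x^2 - 192x - 12
image of x^7: -1372x^6 + 42x^5 - 3010x^4 - 70x^3 - 1218x^2 - 98x - 14
each image's coordinates form column j of the matrix

the matrix is [[0, -4, -8, -6, -8, -10, -12, -14]; [0, 0, -32, -42, -80, -50, -192, -98]; [0, 0, 0, -108, -96, -380, -120, -1218]; [0, 0, 0, 0, -256, -140, -1200, -70]; [0, 0, 0, 0, 0, -500, -120, -3010]; [0, 0, 0, 0, 0, 0, -864, 42]; [0, 0, 0, 0, 0, 0, 0, -1372]] (rows listed top to bottom)


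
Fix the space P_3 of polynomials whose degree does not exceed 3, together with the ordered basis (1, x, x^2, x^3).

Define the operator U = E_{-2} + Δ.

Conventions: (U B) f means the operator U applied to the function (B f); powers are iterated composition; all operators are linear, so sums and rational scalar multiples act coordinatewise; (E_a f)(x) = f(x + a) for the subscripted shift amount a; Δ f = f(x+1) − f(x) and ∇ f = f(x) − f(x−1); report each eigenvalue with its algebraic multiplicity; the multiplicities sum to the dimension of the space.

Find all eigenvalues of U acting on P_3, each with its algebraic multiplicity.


λ = 1 (multiplicity 4)

image of 1: 1
image of x: x - 1
image of x^2: x^2 - 2x + 5
image of x^3: x^3 - 3x^2 + 15x - 7
the matrix is upper triangular; its diagonal is (1, 1, 1, 1)
for a triangular matrix the eigenvalues are the diagonal entries, with algebraic multiplicity their repetition count


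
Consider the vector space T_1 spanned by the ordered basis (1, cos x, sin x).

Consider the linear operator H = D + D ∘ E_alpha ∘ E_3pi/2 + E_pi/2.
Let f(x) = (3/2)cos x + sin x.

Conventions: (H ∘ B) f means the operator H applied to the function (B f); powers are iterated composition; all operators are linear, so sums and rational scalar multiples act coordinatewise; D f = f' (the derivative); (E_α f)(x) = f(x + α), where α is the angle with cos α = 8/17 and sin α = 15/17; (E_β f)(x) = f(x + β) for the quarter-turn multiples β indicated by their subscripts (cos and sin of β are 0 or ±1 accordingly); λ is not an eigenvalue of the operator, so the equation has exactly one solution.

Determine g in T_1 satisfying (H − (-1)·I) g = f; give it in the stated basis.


write g with unknown coordinates in the stated basis and equate coefficients in (H − (-1)·I) g = f
solving from the highest basis element down gives g = -(23/356)cos x + (197/356)sin x
check: H g = (557/356)cos x + (159/356)sin x
so H g − (-1)·g = (3/2)cos x + sin x = f ✓

the result is g(x) = -(23/356)cos x + (197/356)sin x


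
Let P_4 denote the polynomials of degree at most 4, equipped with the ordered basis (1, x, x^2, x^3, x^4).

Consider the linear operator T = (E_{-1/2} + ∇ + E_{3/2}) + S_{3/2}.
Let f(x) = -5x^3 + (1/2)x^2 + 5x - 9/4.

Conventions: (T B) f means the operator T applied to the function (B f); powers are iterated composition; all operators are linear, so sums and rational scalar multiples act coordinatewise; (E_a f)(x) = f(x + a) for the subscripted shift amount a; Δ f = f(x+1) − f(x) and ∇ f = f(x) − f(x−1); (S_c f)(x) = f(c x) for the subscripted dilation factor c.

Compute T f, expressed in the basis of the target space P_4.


E_{-1/2} f = -5x^3 + 8x^2 + (3/4)x - 4
∇ f = -15x^2 + 16x - 1/2
E_{3/2} f = -5x^3 - 22x^2 - (109/4)x - 21/2
(E_{-1/2} + ∇ + E_{3/2}) f = -10x^3 - 29x^2 - (21/2)x - 15
S_{3/2} f = -(135/8)x^3 + (9/8)x^2 + (15/2)x - 9/4
((E_{-1/2} + ∇ + E_{3/2}) + S_{3/2}) f = -(215/8)x^3 - (223/8)x^2 - 3x - 69/4

the image equals g(x) = -(215/8)x^3 - (223/8)x^2 - 3x - 69/4


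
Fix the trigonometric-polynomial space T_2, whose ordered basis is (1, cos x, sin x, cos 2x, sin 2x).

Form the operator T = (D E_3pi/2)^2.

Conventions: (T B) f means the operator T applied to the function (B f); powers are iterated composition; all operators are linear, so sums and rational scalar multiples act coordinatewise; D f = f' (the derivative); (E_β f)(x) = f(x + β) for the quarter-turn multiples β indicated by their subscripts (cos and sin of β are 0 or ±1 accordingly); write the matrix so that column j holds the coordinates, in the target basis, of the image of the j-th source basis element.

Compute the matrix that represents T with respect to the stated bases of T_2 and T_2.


the matrix is [[0, 0, 0, 0, 0]; [0, 1, 0, 0, 0]; [0, 0, 1, 0, 0]; [0, 0, 0, -4, 0]; [0, 0, 0, 0, -4]] (rows listed top to bottom)

image of 1: 0
image of cos x: cos x
image of sin x: sin x
image of cos 2x: -4cos 2x
image of sin 2x: -4sin 2x
each image's coordinates form column j of the matrix


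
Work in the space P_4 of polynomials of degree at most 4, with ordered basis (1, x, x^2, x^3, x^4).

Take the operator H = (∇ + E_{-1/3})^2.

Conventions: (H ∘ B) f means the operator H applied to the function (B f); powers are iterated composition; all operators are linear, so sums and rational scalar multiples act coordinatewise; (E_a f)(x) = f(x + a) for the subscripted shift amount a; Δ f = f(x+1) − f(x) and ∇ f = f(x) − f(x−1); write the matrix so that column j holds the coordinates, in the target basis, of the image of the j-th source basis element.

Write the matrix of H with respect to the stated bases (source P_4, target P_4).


the matrix is [[1, 4/3, -8/9, -44/27, 640/81]; [0, 1, 8/3, -8/3, -176/27]; [0, 0, 1, 4, -16/3]; [0, 0, 0, 1, 16/3]; [0, 0, 0, 0, 1]] (rows listed top to bottom)

image of 1: 1
image of x: x + 4/3
image of x^2: x^2 + (8/3)x - 8/9
image of x^3: x^3 + 4x^2 - (8/3)x - 44/27
image of x^4: x^4 + (16/3)x^3 - (16/3)x^2 - (176/27)x + 640/81
each image's coordinates form column j of the matrix


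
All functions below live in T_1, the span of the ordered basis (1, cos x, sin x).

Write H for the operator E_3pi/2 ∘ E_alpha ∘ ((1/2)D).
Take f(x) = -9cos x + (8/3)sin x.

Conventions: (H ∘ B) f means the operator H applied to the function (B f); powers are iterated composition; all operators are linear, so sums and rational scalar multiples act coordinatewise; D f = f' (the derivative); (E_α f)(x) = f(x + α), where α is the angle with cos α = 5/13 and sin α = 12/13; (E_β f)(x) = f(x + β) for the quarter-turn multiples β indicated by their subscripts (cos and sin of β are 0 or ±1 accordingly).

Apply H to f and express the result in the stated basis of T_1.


g(x) = -(1/2)cos x + (14/3)sin x

D f = (8/3)cos x + 9sin x
((1/2)D) f = (4/3)cos x + (9/2)sin x
E_alpha ((1/2)D) f = (14/3)cos x + (1/2)sin x
E_3pi/2 E_alpha ((1/2)D) f = -(1/2)cos x + (14/3)sin x


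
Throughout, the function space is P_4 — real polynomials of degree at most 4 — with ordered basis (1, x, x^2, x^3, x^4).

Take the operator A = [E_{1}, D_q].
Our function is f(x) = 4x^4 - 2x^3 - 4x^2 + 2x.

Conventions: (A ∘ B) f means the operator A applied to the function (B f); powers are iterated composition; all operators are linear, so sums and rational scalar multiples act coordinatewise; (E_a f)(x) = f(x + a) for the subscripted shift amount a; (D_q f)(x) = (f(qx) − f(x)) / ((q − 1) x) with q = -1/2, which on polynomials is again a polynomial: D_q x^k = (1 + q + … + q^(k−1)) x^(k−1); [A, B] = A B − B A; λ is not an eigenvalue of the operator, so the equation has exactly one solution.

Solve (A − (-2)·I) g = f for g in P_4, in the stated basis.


g(x) = 2x^4 - x^3 - (7/8)x^2 + (17/8)x + 51/32

write g with unknown coordinates in the stated basis and equate coefficients in (A − (-2)·I) g = f
solving from the highest basis element down gives g = 2x^4 - x^3 - (7/8)x^2 + (17/8)x + 51/32
check: A g = -(9/4)x^2 - (9/4)x - 51/16
so A g − (-2)·g = 4x^4 - 2x^3 - 4x^2 + 2x = f ✓


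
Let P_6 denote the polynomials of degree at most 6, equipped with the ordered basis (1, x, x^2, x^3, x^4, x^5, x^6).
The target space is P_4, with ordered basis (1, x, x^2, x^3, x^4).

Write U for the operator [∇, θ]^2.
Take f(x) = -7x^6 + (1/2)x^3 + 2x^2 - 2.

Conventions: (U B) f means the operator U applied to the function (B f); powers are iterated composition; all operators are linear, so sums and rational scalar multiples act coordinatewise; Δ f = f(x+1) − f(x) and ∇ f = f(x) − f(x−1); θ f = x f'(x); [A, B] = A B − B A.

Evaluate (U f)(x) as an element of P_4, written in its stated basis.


θ f = -42x^6 + (3/2)x^3 + 4x^2
∇ θ f = -252x^5 + 630x^4 - 840x^3 + (1269/2)x^2 - (497/2)x + 79/2
∇ f = -42x^5 + 105x^4 - 140x^3 + (213/2)x^2 - (79/2)x + 11/2
θ ∇ f = -210x^5 + 420x^4 - 420x^3 + 213x^2 - (79/2)x
[∇, θ] f = -42x^5 + 210x^4 - 420x^3 + (843/2)x^2 - 209x + 79/2
θ [∇, θ] f = -210x^5 + 840x^4 - 1260x^3 + 843x^2 - 209x
∇ θ [∇, θ] f = -1050x^4 + 5460x^3 - 10920x^2 + 9876x - 3362
∇ [∇, θ] f = -210x^4 + 1260x^3 - 2940x^2 + 3153x - 2605/2
θ ∇ [∇, θ] f = -840x^4 + 3780x^3 - 5880x^2 + 3153x
[∇, θ] [∇, θ] f = -210x^4 + 1680x^3 - 5040x^2 + 6723x - 3362

g(x) = -210x^4 + 1680x^3 - 5040x^2 + 6723x - 3362


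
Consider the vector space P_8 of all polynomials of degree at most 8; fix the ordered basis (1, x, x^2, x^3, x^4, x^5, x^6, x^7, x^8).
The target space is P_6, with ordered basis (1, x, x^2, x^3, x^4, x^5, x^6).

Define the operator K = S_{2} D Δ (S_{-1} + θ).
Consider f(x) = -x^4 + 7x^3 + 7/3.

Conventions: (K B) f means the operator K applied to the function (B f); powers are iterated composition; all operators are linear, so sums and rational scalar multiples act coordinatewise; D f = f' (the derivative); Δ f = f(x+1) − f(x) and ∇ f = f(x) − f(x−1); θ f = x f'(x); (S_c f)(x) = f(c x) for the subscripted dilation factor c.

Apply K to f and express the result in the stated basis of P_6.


S_{-1} f = -x^4 - 7x^3 + 7/3
θ f = -4x^4 + 21x^3
(S_{-1} + θ) f = -5x^4 + 14x^3 + 7/3
Δ (S_{-1} + θ) f = -20x^3 + 12x^2 + 22x + 9
D Δ (S_{-1} + θ) f = -60x^2 + 24x + 22
S_{2} D Δ (S_{-1} + θ) f = -240x^2 + 48x + 22

the image equals g(x) = -240x^2 + 48x + 22


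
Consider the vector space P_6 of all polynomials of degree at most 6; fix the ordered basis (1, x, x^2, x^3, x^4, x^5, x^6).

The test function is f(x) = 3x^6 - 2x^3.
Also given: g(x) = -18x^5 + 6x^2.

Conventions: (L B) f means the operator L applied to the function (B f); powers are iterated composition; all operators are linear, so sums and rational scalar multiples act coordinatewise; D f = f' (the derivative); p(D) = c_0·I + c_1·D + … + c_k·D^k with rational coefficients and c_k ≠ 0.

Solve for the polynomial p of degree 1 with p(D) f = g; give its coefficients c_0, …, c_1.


D^0 f = 3x^6 - 2x^3
D^1 f = 18x^5 - 6x^2
matching coefficients of g against c_0 f + c_1 Df + … from the top degree down determines the c_i
solution: c_0 = 0, c_1 = -1

p(D) = -D, i.e. c_0 = 0, c_1 = -1


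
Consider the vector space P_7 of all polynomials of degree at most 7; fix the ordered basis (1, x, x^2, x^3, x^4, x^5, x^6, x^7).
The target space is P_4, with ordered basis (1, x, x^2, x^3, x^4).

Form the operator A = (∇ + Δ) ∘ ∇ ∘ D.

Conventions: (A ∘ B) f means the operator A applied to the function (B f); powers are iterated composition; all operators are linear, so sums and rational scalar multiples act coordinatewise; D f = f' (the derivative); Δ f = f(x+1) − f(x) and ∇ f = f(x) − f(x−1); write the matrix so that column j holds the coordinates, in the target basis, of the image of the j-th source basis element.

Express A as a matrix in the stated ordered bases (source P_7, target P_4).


the matrix is [[0, 0, 0, 12, -24, 80, -180, 448]; [0, 0, 0, 0, 48, -120, 480, -1260]; [0, 0, 0, 0, 0, 120, -360, 1680]; [0, 0, 0, 0, 0, 0, 240, -840]; [0, 0, 0, 0, 0, 0, 0, 420]] (rows listed top to bottom)

image of 1: 0
image of x: 0
image of x^2: 0
image of x^3: 12
image of x^4: 48x - 24
image of x^5: 120x^2 - 120x + 80
image of x^6: 240x^3 - 360x^2 + 480x - 180
image of x^7: 420x^4 - 840x^3 + 1680x^2 - 1260x + 448
each image's coordinates form column j of the matrix


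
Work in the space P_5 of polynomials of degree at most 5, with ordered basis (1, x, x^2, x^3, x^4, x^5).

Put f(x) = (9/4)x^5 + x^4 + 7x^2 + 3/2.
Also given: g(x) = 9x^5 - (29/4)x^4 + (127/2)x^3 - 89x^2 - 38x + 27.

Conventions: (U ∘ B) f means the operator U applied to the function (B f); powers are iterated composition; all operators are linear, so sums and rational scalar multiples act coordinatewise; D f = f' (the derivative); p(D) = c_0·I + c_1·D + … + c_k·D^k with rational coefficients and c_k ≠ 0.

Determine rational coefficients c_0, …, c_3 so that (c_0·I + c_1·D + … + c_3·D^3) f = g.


p(D) = 4·I − D + (3/2)·D^2 − D^3, i.e. c_0 = 4, c_1 = -1, c_2 = 3/2, c_3 = -1

D^0 f = (9/4)x^5 + x^4 + 7x^2 + 3/2
D^1 f = (45/4)x^4 + 4x^3 + 14x
D^2 f = 45x^3 + 12x^2 + 14
D^3 f = 135x^2 + 24x
matching coefficients of g against c_0 f + c_1 Df + … from the top degree down determines the c_i
solution: c_0 = 4, c_1 = -1, c_2 = 3/2, c_3 = -1


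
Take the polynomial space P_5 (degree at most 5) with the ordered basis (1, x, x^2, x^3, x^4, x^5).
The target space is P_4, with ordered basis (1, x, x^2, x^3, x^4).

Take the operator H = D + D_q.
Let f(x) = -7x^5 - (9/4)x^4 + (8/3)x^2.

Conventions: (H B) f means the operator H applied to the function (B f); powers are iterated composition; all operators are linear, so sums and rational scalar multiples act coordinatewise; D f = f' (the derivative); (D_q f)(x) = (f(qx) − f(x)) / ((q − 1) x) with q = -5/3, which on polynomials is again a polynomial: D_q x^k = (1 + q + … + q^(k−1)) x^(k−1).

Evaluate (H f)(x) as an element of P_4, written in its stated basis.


D f = -35x^4 - 9x^3 + (16/3)x
D_q f = -(2947/81)x^4 + (17/3)x^3 - (16/9)x
(D + D_q) f = -(5782/81)x^4 - (10/3)x^3 + (32/9)x

the result is g(x) = -(5782/81)x^4 - (10/3)x^3 + (32/9)x


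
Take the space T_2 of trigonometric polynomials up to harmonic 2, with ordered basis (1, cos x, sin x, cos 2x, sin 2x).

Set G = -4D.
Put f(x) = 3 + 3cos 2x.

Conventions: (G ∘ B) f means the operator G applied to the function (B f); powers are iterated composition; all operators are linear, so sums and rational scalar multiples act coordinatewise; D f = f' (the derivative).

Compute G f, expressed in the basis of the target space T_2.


D f = -6sin 2x
(-4D) f = 24sin 2x

the image equals g(x) = 24sin 2x


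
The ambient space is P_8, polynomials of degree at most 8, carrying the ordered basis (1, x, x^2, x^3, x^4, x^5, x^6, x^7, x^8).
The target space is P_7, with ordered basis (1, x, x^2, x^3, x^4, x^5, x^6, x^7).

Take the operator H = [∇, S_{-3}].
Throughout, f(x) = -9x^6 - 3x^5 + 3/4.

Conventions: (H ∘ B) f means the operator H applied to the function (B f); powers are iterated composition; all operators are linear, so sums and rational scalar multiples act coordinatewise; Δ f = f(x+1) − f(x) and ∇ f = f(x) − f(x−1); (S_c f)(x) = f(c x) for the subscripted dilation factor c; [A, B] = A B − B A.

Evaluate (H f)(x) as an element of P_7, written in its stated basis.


S_{-3} f = -6561x^6 + 729x^5 + 3/4
∇ S_{-3} f = -39366x^5 + 102060x^4 - 138510x^3 + 105705x^2 - 43011x + 7290
∇ f = -54x^5 + 120x^4 - 150x^3 + 105x^2 - 39x + 6
S_{-3} ∇ f = 13122x^5 + 9720x^4 + 4050x^3 + 945x^2 + 117x + 6
[∇, S_{-3}] f = -52488x^5 + 92340x^4 - 142560x^3 + 104760x^2 - 43128x + 7284

the result is g(x) = -52488x^5 + 92340x^4 - 142560x^3 + 104760x^2 - 43128x + 7284


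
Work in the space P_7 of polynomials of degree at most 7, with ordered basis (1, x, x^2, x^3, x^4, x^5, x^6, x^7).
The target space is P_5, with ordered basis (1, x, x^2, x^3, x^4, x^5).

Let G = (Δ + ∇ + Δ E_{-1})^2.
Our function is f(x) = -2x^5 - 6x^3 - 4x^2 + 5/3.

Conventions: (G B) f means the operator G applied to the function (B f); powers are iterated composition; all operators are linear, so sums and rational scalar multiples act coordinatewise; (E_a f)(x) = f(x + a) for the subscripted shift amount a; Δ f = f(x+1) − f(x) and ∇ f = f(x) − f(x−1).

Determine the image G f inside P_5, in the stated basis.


Δ f = -10x^4 - 20x^3 - 38x^2 - 36x - 12
∇ f = -10x^4 + 20x^3 - 38x^2 + 20x - 4
E_{-1} f = -2x^5 + 10x^4 - 26x^3 + 34x^2 - 20x + 17/3
Δ E_{-1} f = -10x^4 + 20x^3 - 38x^2 + 20x - 4
(Δ + ∇ + Δ E_{-1}) f = -30x^4 + 20x^3 - 114x^2 + 4x - 20
Δ (Δ + ∇ + Δ E_{-1}) f = -120x^3 - 120x^2 - 288x - 120
∇ (Δ + ∇ + Δ E_{-1}) f = -120x^3 + 240x^2 - 408x + 168
E_{-1} (Δ + ∇ + Δ E_{-1}) f = -30x^4 + 140x^3 - 354x^2 + 412x - 188
Δ E_{-1} (Δ + ∇ + Δ E_{-1}) f = -120x^3 + 240x^2 - 408x + 168
(Δ + ∇ + Δ E_{-1}) (Δ + ∇ + Δ E_{-1}) f = -360x^3 + 360x^2 - 1104x + 216

g(x) = -360x^3 + 360x^2 - 1104x + 216


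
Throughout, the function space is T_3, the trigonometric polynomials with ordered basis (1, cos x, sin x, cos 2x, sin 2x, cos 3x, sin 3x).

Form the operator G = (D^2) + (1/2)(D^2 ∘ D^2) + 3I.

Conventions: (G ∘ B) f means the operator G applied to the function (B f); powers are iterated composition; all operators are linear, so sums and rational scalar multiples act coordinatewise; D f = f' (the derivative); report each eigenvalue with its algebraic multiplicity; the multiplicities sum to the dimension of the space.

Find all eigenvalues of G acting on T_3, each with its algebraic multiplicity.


λ = 5/2 (multiplicity 2), λ = 3 (multiplicity 1), λ = 7 (multiplicity 2), λ = 69/2 (multiplicity 2)

image of 1: 3
image of cos x: (5/2)cos x
image of sin x: (5/2)sin x
image of cos 2x: 7cos 2x
image of sin 2x: 7sin 2x
image of cos 3x: (69/2)cos 3x
image of sin 3x: (69/2)sin 3x
the matrix is diagonal; its diagonal is (3, 5/2, 5/2, 7, 7, 69/2, 69/2)
for a triangular matrix the eigenvalues are the diagonal entries, with algebraic multiplicity their repetition count


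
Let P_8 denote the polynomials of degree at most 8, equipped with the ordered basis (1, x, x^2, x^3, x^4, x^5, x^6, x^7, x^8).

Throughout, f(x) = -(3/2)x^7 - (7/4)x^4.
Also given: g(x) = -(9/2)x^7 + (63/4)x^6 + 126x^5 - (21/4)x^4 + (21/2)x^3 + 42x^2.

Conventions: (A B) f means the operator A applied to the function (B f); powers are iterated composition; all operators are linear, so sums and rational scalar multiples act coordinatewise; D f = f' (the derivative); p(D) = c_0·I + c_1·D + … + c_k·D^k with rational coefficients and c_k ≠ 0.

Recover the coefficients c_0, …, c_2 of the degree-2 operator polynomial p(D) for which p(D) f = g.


D^0 f = -(3/2)x^7 - (7/4)x^4
D^1 f = -(21/2)x^6 - 7x^3
D^2 f = -63x^5 - 21x^2
matching coefficients of g against c_0 f + c_1 Df + … from the top degree down determines the c_i
solution: c_0 = 3, c_1 = -3/2, c_2 = -2

p(D) = 3·I − (3/2)·D − 2·D^2, i.e. c_0 = 3, c_1 = -3/2, c_2 = -2


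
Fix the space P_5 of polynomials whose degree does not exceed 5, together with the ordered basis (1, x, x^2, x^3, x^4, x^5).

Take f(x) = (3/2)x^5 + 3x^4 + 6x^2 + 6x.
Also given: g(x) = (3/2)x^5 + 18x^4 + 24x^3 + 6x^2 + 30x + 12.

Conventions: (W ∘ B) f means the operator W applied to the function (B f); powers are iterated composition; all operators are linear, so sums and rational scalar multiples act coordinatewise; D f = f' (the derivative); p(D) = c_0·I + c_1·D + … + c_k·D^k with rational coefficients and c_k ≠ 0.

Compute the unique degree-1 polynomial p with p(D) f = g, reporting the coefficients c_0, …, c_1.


p(D) = I + 2·D, i.e. c_0 = 1, c_1 = 2

D^0 f = (3/2)x^5 + 3x^4 + 6x^2 + 6x
D^1 f = (15/2)x^4 + 12x^3 + 12x + 6
matching coefficients of g against c_0 f + c_1 Df + … from the top degree down determines the c_i
solution: c_0 = 1, c_1 = 2


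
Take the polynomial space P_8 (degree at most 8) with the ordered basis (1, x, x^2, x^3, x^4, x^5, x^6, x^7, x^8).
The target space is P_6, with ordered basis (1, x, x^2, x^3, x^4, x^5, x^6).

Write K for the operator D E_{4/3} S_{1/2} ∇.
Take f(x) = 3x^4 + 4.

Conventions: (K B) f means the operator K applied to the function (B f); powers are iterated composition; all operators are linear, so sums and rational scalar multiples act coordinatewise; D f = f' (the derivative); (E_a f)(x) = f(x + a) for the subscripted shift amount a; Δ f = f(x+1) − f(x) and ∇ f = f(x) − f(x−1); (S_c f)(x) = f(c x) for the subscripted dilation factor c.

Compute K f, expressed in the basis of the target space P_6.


∇ f = 12x^3 - 18x^2 + 12x - 3
S_{1/2} ∇ f = (3/2)x^3 - (9/2)x^2 + 6x - 3
E_{4/3} (S_{1/2} ∇) f = (3/2)x^3 + (3/2)x^2 + 2x + 5/9
D E_{4/3} (S_{1/2} ∇) f = (9/2)x^2 + 3x + 2

g(x) = (9/2)x^2 + 3x + 2


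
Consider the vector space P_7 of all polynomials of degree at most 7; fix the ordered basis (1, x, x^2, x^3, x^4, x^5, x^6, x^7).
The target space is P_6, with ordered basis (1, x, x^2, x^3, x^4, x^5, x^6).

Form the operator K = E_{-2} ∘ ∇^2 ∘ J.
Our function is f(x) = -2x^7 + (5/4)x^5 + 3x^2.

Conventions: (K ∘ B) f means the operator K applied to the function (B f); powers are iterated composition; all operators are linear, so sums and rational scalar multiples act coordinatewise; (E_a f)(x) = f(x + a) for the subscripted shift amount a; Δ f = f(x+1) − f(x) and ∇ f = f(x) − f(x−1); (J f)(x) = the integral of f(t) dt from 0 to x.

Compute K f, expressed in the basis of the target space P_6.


J f = -(1/4)x^8 + (5/24)x^6 + x^3
∇ J f = -2x^7 + 7x^6 - (51/4)x^5 + (115/8)x^4 - (59/6)x^3 + (55/8)x^2 - (15/4)x + 25/24
∇ ∇ J f = -14x^6 + 84x^5 - (955/4)x^4 + 395x^3 - (1561/4)x^2 + (441/2)x - 679/12
E_{-2} ∇^2 J f = -14x^6 + 252x^5 - (7675/4)x^4 + 7905x^3 - (74281/4)x^2 + (47139/2)x - 151471/12

the image equals g(x) = -14x^6 + 252x^5 - (7675/4)x^4 + 7905x^3 - (74281/4)x^2 + (47139/2)x - 151471/12


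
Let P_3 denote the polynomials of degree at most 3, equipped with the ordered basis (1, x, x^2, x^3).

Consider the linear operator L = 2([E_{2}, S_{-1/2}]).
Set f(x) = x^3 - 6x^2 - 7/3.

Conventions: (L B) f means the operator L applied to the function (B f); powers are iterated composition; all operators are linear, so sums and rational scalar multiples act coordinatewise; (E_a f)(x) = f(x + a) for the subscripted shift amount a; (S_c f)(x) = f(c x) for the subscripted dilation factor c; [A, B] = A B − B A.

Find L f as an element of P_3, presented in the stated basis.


the image equals g(x) = -(9/2)x^2 - 27x + 18

S_{-1/2} f = -(1/8)x^3 - (3/2)x^2 - 7/3
E_{2} S_{-1/2} f = -(1/8)x^3 - (9/4)x^2 - (15/2)x - 28/3
E_{2} f = x^3 - 12x - 55/3
S_{-1/2} E_{2} f = -(1/8)x^3 + 6x - 55/3
[E_{2}, S_{-1/2}] f = -(9/4)x^2 - (27/2)x + 9
(2([E_{2}, S_{-1/2}])) f = -(9/2)x^2 - 27x + 18


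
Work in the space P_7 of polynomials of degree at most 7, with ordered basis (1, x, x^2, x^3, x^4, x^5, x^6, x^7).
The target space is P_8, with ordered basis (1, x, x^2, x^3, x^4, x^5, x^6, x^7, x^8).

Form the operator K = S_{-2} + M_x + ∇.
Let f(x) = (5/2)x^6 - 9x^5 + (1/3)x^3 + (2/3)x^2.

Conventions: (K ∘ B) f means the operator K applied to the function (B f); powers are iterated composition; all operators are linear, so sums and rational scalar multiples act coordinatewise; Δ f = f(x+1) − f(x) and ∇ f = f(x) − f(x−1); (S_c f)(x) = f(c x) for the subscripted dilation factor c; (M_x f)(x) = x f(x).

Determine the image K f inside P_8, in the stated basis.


the result is g(x) = (5/2)x^7 + 151x^6 + 303x^5 - (493/6)x^4 + 138x^3 - (743/6)x^2 + (181/3)x - 71/6

S_{-2} f = 160x^6 + 288x^5 - (8/3)x^3 + (8/3)x^2
M_x f = (5/2)x^7 - 9x^6 + (1/3)x^4 + (2/3)x^3
∇ f = 15x^5 - (165/2)x^4 + 140x^3 - (253/2)x^2 + (181/3)x - 71/6
(S_{-2} + M_x + ∇) f = (5/2)x^7 + 151x^6 + 303x^5 - (493/6)x^4 + 138x^3 - (743/6)x^2 + (181/3)x - 71/6


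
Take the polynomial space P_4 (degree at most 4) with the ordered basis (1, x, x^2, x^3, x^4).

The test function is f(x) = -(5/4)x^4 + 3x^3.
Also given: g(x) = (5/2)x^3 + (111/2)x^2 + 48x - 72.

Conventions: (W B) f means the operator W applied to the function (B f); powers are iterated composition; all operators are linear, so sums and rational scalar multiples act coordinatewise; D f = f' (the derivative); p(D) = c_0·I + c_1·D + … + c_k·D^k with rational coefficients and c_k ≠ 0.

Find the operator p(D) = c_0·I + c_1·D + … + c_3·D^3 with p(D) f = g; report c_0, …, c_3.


D^0 f = -(5/4)x^4 + 3x^3
D^1 f = -5x^3 + 9x^2
D^2 f = -15x^2 + 18x
D^3 f = -30x + 18
matching coefficients of g against c_0 f + c_1 Df + … from the top degree down determines the c_i
solution: c_0 = 0, c_1 = -1/2, c_2 = -4, c_3 = -4

c_0 = 0, c_1 = -1/2, c_2 = -4, c_3 = -4


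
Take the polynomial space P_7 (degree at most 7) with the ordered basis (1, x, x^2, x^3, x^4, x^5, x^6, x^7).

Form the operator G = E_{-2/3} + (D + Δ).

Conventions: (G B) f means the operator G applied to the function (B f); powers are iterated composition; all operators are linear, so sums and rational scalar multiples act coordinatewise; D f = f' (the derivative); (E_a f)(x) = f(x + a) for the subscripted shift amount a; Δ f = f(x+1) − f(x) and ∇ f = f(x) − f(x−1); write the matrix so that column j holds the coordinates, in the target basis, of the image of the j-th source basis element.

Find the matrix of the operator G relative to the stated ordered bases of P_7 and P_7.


the matrix is [[1, 4/3, 13/9, 19/27, 97/81, 211/243, 793/729, 2059/2187]; [0, 1, 8/3, 13/3, 76/27, 485/81, 422/81, 5551/729]; [0, 0, 1, 4, 26/3, 190/27, 485/27, 1477/81]; [0, 0, 0, 1, 16/3, 130/9, 380/27, 3395/81]; [0, 0, 0, 0, 1, 20/3, 65/3, 665/27]; [0, 0, 0, 0, 0, 1, 8, 91/3]; [0, 0, 0, 0, 0, 0, 1, 28/3]; [0, 0, 0, 0, 0, 0, 0, 1]] (rows listed top to bottom)

image of 1: 1
image of x: x + 4/3
image of x^2: x^2 + (8/3)x + 13/9
image of x^3: x^3 + 4x^2 + (13/3)x + 19/27
image of x^4: x^4 + (16/3)x^3 + (26/3)x^2 + (76/27)x + 97/81
image of x^5: x^5 + (20/3)x^4 + (130/9)x^3 + (190/27)x^2 + (485/81)x + 211/243
image of x^6: x^6 + 8x^5 + (65/3)x^4 + (380/27)x^3 + (485/27)x^2 + (422/81)x + 793/729
image of x^7: x^7 + (28/3)x^6 + (91/3)x^5 + (665/27)x^4 + (3395/81)x^3 + (1477/81)x^2 + (5551/729)x + 2059/2187
each image's coordinates form column j of the matrix


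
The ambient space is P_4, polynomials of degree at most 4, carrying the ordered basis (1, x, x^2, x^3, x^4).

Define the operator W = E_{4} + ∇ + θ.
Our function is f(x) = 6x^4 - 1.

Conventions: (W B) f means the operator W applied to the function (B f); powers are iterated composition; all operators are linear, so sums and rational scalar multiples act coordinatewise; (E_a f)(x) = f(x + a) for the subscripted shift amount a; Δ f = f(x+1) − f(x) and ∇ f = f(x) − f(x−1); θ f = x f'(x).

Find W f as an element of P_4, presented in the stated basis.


E_{4} f = 6x^4 + 96x^3 + 576x^2 + 1536x + 1535
∇ f = 24x^3 - 36x^2 + 24x - 6
θ f = 24x^4
(E_{4} + ∇ + θ) f = 30x^4 + 120x^3 + 540x^2 + 1560x + 1529

the result is g(x) = 30x^4 + 120x^3 + 540x^2 + 1560x + 1529


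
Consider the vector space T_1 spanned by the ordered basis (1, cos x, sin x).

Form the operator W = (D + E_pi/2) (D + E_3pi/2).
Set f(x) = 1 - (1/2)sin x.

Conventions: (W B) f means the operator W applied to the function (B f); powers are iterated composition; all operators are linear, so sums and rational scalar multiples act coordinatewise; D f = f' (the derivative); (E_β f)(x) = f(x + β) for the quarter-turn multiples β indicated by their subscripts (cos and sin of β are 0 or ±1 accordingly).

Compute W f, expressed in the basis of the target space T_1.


D f = -(1/2)cos x
E_3pi/2 f = 1 + (1/2)cos x
(D + E_3pi/2) f = 1
D (D + E_3pi/2) f = 0
E_pi/2 (D + E_3pi/2) f = 1
(D + E_pi/2) (D + E_3pi/2) f = 1

the result is g(x) = 1


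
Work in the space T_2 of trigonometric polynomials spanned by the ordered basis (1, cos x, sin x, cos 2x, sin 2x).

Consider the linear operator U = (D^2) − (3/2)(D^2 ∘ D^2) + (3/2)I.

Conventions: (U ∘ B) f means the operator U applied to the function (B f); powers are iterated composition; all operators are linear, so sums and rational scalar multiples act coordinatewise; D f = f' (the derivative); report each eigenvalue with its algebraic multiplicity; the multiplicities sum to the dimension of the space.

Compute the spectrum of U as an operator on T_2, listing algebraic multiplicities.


λ = -53/2 (multiplicity 2), λ = -1 (multiplicity 2), λ = 3/2 (multiplicity 1)

image of 1: 3/2
image of cos x: -cos x
image of sin x: -sin x
image of cos 2x: -(53/2)cos 2x
image of sin 2x: -(53/2)sin 2x
the matrix is diagonal; its diagonal is (3/2, -1, -1, -53/2, -53/2)
for a triangular matrix the eigenvalues are the diagonal entries, with algebraic multiplicity their repetition count


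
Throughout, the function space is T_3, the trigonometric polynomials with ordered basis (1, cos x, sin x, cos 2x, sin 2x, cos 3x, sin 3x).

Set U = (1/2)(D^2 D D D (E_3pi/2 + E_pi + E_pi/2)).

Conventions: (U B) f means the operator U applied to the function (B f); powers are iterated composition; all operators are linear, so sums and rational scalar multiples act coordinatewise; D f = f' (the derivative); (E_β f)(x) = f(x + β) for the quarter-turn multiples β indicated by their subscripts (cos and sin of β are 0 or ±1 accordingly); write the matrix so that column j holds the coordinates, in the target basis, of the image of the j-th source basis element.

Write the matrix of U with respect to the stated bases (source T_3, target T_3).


the matrix is [[0, 0, 0, 0, 0, 0, 0]; [0, 0, -1/2, 0, 0, 0, 0]; [0, 1/2, 0, 0, 0, 0, 0]; [0, 0, 0, 0, -16, 0, 0]; [0, 0, 0, 16, 0, 0, 0]; [0, 0, 0, 0, 0, 0, -243/2]; [0, 0, 0, 0, 0, 243/2, 0]] (rows listed top to bottom)

image of 1: 0
image of cos x: (1/2)sin x
image of sin x: -(1/2)cos x
image of cos 2x: 16sin 2x
image of sin 2x: -16cos 2x
image of cos 3x: (243/2)sin 3x
image of sin 3x: -(243/2)cos 3x
each image's coordinates form column j of the matrix


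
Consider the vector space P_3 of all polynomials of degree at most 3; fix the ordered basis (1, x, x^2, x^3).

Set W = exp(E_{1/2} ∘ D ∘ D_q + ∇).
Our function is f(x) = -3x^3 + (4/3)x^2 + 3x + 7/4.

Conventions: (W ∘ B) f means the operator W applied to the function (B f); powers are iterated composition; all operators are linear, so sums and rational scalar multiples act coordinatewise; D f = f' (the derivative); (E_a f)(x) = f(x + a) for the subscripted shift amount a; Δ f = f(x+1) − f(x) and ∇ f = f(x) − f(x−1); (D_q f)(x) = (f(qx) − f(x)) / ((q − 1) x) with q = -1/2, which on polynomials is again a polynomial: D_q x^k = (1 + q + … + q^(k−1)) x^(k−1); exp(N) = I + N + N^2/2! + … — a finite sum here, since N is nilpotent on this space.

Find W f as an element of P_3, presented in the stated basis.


order-1 term: -9x^2 + (43/6)x - 35/12
order-2 term: -9x + 35/6
order-3 term: -3
the series for exp(E_{1/2} ∘ D ∘ D_q + ∇) f terminates at order 3
exp(E_{1/2} ∘ D ∘ D_q + ∇) f = -3x^3 - (23/3)x^2 + (7/6)x + 5/3

the image equals g(x) = -3x^3 - (23/3)x^2 + (7/6)x + 5/3


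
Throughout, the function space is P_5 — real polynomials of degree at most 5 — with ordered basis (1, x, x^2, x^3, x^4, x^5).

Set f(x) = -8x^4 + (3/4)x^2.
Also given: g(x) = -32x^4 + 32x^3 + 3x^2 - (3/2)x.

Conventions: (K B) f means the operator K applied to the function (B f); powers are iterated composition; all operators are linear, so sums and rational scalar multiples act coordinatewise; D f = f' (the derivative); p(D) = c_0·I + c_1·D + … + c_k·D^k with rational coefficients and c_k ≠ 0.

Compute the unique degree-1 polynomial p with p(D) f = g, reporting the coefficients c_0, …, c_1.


D^0 f = -8x^4 + (3/4)x^2
D^1 f = -32x^3 + (3/2)x
matching coefficients of g against c_0 f + c_1 Df + … from the top degree down determines the c_i
solution: c_0 = 4, c_1 = -1

p(D) = 4·I − D, i.e. c_0 = 4, c_1 = -1


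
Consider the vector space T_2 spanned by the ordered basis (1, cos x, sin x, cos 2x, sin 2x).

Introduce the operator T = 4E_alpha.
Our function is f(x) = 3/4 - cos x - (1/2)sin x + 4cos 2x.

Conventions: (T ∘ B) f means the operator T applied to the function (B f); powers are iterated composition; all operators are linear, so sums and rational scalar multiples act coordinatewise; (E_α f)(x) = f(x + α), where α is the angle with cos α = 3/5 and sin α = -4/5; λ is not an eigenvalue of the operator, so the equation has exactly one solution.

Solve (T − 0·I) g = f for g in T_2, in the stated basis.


write g with unknown coordinates in the stated basis and equate coefficients in (T − 0·I) g = f
solving from the highest basis element down gives g = 3/16 - (1/4)cos x + (1/8)sin x - (7/25)cos 2x - (24/25)sin 2x
check: T g = 3/4 - cos x - (1/2)sin x + 4cos 2x
so T g − 0·g = 3/4 - cos x - (1/2)sin x + 4cos 2x = f ✓

the result is g(x) = 3/16 - (1/4)cos x + (1/8)sin x - (7/25)cos 2x - (24/25)sin 2x
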